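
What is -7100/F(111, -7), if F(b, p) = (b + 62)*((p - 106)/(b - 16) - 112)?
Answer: 674500/1860269 ≈ 0.36258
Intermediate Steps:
F(b, p) = (-112 + (-106 + p)/(-16 + b))*(62 + b) (F(b, p) = (62 + b)*((-106 + p)/(-16 + b) - 112) = (62 + b)*(-112 + (-106 + p)/(-16 + b)) = (-112 + (-106 + p)/(-16 + b))*(62 + b))
-7100/F(111, -7) = -7100*(-16 + 111)/(104532 - 5258*111 - 112*111² + 62*(-7) + 111*(-7)) = -7100*95/(104532 - 583638 - 112*12321 - 434 - 777) = -7100*95/(104532 - 583638 - 1379952 - 434 - 777) = -7100/((1/95)*(-1860269)) = -7100/(-1860269/95) = -7100*(-95/1860269) = 674500/1860269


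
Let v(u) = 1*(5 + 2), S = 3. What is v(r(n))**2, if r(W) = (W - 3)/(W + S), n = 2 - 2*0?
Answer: 49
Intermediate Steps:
n = 2 (n = 2 + 0 = 2)
r(W) = (-3 + W)/(3 + W) (r(W) = (W - 3)/(W + 3) = (-3 + W)/(3 + W))
v(u) = 7 (v(u) = 1*7 = 7)
v(r(n))**2 = 7**2 = 49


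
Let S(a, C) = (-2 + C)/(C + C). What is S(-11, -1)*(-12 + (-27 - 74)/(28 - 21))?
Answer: -555/14 ≈ -39.643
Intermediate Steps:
S(a, C) = (-2 + C)/(2*C) (S(a, C) = (-2 + C)/((2*C)) = (-2 + C)*(1/(2*C)) = (-2 + C)/(2*C))
S(-11, -1)*(-12 + (-27 - 74)/(28 - 21)) = ((½)*(-2 - 1)/(-1))*(-12 + (-27 - 74)/(28 - 21)) = ((½)*(-1)*(-3))*(-12 - 101/7) = 3*(-12 - 101*⅐)/2 = 3*(-12 - 101/7)/2 = (3/2)*(-185/7) = -555/14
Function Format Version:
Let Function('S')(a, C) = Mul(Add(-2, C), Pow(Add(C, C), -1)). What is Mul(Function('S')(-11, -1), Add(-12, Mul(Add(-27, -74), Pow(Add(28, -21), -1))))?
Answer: Rational(-555, 14) ≈ -39.643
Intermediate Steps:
Function('S')(a, C) = Mul(Rational(1, 2), Pow(C, -1), Add(-2, C)) (Function('S')(a, C) = Mul(Add(-2, C), Pow(Mul(2, C), -1)) = Mul(Add(-2, C), Mul(Rational(1, 2), Pow(C, -1))) = Mul(Rational(1, 2), Pow(C, -1), Add(-2, C)))
Mul(Function('S')(-11, -1), Add(-12, Mul(Add(-27, -74), Pow(Add(28, -21), -1)))) = Mul(Mul(Rational(1, 2), Pow(-1, -1), Add(-2, -1)), Add(-12, Mul(Add(-27, -74), Pow(Add(28, -21), -1)))) = Mul(Mul(Rational(1, 2), -1, -3), Add(-12, Mul(-101, Pow(7, -1)))) = Mul(Rational(3, 2), Add(-12, Mul(-101, Rational(1, 7)))) = Mul(Rational(3, 2), Add(-12, Rational(-101, 7))) = Mul(Rational(3, 2), Rational(-185, 7)) = Rational(-555, 14)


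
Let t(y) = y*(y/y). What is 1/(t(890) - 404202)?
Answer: -1/403312 ≈ -2.4795e-6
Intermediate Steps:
t(y) = y (t(y) = y*1 = y)
1/(t(890) - 404202) = 1/(890 - 404202) = 1/(-403312) = -1/403312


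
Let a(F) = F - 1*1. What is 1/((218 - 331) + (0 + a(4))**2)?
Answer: -1/104 ≈ -0.0096154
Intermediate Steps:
a(F) = -1 + F (a(F) = F - 1 = -1 + F)
1/((218 - 331) + (0 + a(4))**2) = 1/((218 - 331) + (0 + (-1 + 4))**2) = 1/(-113 + (0 + 3)**2) = 1/(-113 + 3**2) = 1/(-113 + 9) = 1/(-104) = -1/104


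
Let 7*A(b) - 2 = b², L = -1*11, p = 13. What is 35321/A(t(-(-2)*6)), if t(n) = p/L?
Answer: 29916887/411 ≈ 72791.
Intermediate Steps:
L = -11
t(n) = -13/11 (t(n) = 13/(-11) = 13*(-1/11) = -13/11)
A(b) = 2/7 + b²/7
35321/A(t(-(-2)*6)) = 35321/(2/7 + (-13/11)²/7) = 35321/(2/7 + (⅐)*(169/121)) = 35321/(2/7 + 169/847) = 35321/(411/847) = 35321*(847/411) = 29916887/411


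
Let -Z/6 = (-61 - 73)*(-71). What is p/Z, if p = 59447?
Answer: -59447/57084 ≈ -1.0414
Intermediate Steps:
Z = -57084 (Z = -6*(-61 - 73)*(-71) = -(-804)*(-71) = -6*9514 = -57084)
p/Z = 59447/(-57084) = 59447*(-1/57084) = -59447/57084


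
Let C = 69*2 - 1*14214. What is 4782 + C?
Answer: -9294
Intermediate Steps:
C = -14076 (C = 138 - 14214 = -14076)
4782 + C = 4782 - 14076 = -9294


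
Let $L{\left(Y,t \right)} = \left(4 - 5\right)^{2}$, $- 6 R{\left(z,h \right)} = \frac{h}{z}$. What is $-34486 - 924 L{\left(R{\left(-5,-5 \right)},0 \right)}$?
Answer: $-35410$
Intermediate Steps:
$R{\left(z,h \right)} = - \frac{h}{6 z}$ ($R{\left(z,h \right)} = - \frac{h \frac{1}{z}}{6} = - \frac{h}{6 z}$)
$L{\left(Y,t \right)} = 1$ ($L{\left(Y,t \right)} = \left(-1\right)^{2} = 1$)
$-34486 - 924 L{\left(R{\left(-5,-5 \right)},0 \right)} = -34486 - 924 = -35410$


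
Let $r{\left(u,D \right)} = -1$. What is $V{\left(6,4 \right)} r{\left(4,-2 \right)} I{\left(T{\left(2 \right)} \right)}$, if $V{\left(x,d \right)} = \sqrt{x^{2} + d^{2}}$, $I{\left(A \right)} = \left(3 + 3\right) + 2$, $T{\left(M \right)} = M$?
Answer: $- 16 \sqrt{13} \approx -57.689$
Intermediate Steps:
$I{\left(A \right)} = 8$ ($I{\left(A \right)} = 6 + 2 = 8$)
$V{\left(x,d \right)} = \sqrt{d^{2} + x^{2}}$
$V{\left(6,4 \right)} r{\left(4,-2 \right)} I{\left(T{\left(2 \right)} \right)} = \sqrt{4^{2} + 6^{2}} \left(-1\right) 8 = \sqrt{16 + 36} \left(-1\right) 8 = \sqrt{52} \left(-1\right) 8 = 2 \sqrt{13} \left(-1\right) 8 = - 2 \sqrt{13} \cdot 8 = - 16 \sqrt{13}$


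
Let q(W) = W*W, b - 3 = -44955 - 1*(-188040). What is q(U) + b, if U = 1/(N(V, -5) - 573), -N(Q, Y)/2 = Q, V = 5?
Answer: 48634037233/339889 ≈ 1.4309e+5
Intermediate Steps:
N(Q, Y) = -2*Q
b = 143088 (b = 3 + (-44955 - 1*(-188040)) = 3 + (-44955 + 188040) = 3 + 143085 = 143088)
U = -1/583 (U = 1/(-2*5 - 573) = 1/(-10 - 573) = 1/(-583) = -1/583 ≈ -0.0017153)
q(W) = W²
q(U) + b = (-1/583)² + 143088 = 1/339889 + 143088 = 48634037233/339889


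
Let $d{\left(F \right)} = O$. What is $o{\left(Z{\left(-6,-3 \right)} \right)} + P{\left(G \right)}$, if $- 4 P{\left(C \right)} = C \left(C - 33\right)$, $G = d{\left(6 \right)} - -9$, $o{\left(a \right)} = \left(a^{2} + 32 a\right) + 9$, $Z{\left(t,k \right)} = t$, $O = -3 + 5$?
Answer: $- \frac{173}{2} \approx -86.5$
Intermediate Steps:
$O = 2$
$d{\left(F \right)} = 2$
$o{\left(a \right)} = 9 + a^{2} + 32 a$
$G = 11$ ($G = 2 - -9 = 2 + 9 = 11$)
$P{\left(C \right)} = - \frac{C \left(-33 + C\right)}{4}$ ($P{\left(C \right)} = - \frac{C \left(C - 33\right)}{4} = - \frac{C \left(-33 + C\right)}{4}$)
$o{\left(Z{\left(-6,-3 \right)} \right)} + P{\left(G \right)} = \left(9 + \left(-6\right)^{2} + 32 \left(-6\right)\right) + \frac{1}{4} \cdot 11 \left(33 - 11\right) = \left(9 + 36 - 192\right) + \frac{1}{4} \cdot 11 \left(33 - 11\right) = -147 + \frac{1}{4} \cdot 11 \cdot 22 = -147 + \frac{121}{2} = - \frac{173}{2}$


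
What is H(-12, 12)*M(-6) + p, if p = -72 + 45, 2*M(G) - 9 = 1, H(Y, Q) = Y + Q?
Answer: -27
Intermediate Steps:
H(Y, Q) = Q + Y
M(G) = 5 (M(G) = 9/2 + (½)*1 = 9/2 + ½ = 5)
p = -27
H(-12, 12)*M(-6) + p = (12 - 12)*5 - 27 = 0*5 - 27 = 0 - 27 = -27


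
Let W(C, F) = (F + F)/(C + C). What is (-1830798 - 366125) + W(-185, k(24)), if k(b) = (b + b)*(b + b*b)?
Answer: -81291911/37 ≈ -2.1971e+6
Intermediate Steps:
k(b) = 2*b*(b + b²) (k(b) = (2*b)*(b + b²) = 2*b*(b + b²))
W(C, F) = F/C (W(C, F) = (2*F)/((2*C)) = (2*F)*(1/(2*C)) = F/C)
(-1830798 - 366125) + W(-185, k(24)) = (-1830798 - 366125) + (2*24²*(1 + 24))/(-185) = -2196923 + (2*576*25)*(-1/185) = -2196923 + 28800*(-1/185) = -2196923 - 5760/37 = -81291911/37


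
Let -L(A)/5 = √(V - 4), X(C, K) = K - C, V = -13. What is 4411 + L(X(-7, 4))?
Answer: 4411 - 5*I*√17 ≈ 4411.0 - 20.616*I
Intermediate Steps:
L(A) = -5*I*√17 (L(A) = -5*√(-13 - 4) = -5*I*√17)
4411 + L(X(-7, 4)) = 4411 - 5*I*√17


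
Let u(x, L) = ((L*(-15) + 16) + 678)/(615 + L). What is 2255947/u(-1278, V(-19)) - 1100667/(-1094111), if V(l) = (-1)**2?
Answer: 217206672438995/106128767 ≈ 2.0466e+6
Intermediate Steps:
V(l) = 1
u(x, L) = (694 - 15*L)/(615 + L) (u(x, L) = ((-15*L + 16) + 678)/(615 + L) = ((16 - 15*L) + 678)/(615 + L) = (694 - 15*L)/(615 + L))
2255947/u(-1278, V(-19)) - 1100667/(-1094111) = 2255947/(((694 - 15*1)/(615 + 1))) - 1100667/(-1094111) = 2255947/(((694 - 15)/616)) - 1100667*(-1/1094111) = 2255947/(((1/616)*679)) + 1100667/1094111 = 2255947/(97/88) + 1100667/1094111 = 2255947*(88/97) + 1100667/1094111 = 198523336/97 + 1100667/1094111 = 217206672438995/106128767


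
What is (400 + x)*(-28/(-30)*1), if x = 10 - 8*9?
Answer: 4732/15 ≈ 315.47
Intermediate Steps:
x = -62 (x = 10 - 72 = -62)
(400 + x)*(-28/(-30)*1) = (400 - 62)*(-28/(-30)*1) = 338*(-28*(-1/30)*1) = 338*((14/15)*1) = 338*(14/15) = 4732/15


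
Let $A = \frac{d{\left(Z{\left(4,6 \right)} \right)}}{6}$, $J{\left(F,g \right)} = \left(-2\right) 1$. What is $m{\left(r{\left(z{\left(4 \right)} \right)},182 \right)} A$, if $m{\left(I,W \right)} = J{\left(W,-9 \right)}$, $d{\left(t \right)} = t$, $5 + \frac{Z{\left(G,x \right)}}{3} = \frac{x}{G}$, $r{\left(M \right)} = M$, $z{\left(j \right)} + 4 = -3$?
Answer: $\frac{7}{2} \approx 3.5$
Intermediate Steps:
$z{\left(j \right)} = -7$ ($z{\left(j \right)} = -4 - 3 = -7$)
$Z{\left(G,x \right)} = -15 + \frac{3 x}{G}$ ($Z{\left(G,x \right)} = -15 + 3 \frac{x}{G} = -15 + \frac{3 x}{G}$)
$J{\left(F,g \right)} = -2$
$m{\left(I,W \right)} = -2$
$A = - \frac{7}{4}$ ($A = \frac{-15 + 3 \cdot 6 \cdot \frac{1}{4}}{6} = \left(-15 + 3 \cdot 6 \cdot \frac{1}{4}\right) \frac{1}{6} = \left(-15 + \frac{9}{2}\right) \frac{1}{6} = \left(- \frac{21}{2}\right) \frac{1}{6} = - \frac{7}{4} \approx -1.75$)
$m{\left(r{\left(z{\left(4 \right)} \right)},182 \right)} A = \left(-2\right) \left(- \frac{7}{4}\right) = \frac{7}{2}$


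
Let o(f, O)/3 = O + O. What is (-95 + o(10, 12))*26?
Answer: -598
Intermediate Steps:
o(f, O) = 6*O (o(f, O) = 3*(O + O) = 3*(2*O) = 6*O)
(-95 + o(10, 12))*26 = (-95 + 6*12)*26 = (-95 + 72)*26 = -23*26 = -598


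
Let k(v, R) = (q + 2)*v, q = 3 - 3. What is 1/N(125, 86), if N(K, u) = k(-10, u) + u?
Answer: 1/66 ≈ 0.015152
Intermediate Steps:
q = 0
k(v, R) = 2*v (k(v, R) = (0 + 2)*v = 2*v)
N(K, u) = -20 + u (N(K, u) = 2*(-10) + u = -20 + u)
1/N(125, 86) = 1/(-20 + 86) = 1/66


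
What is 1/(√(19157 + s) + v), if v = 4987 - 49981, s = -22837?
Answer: -22497/1012231858 - I*√230/506115929 ≈ -2.2225e-5 - 2.9965e-8*I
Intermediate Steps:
v = -44994
1/(√(19157 + s) + v) = 1/(√(19157 - 22837) - 44994) = 1/(√(-3680) - 44994) = 1/(4*I*√230 - 44994) = 1/(-44994 + 4*I*√230)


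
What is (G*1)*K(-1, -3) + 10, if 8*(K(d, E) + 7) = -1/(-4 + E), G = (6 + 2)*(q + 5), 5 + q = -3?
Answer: 1243/7 ≈ 177.57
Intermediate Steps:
q = -8 (q = -5 - 3 = -8)
G = -24 (G = (6 + 2)*(-8 + 5) = 8*(-3) = -24)
K(d, E) = -7 - 1/(8*(-4 + E)) (K(d, E) = -7 + (-1/(-4 + E))/8 = -7 - 1/(8*(-4 + E)))
(G*1)*K(-1, -3) + 10 = (-24*1)*((223 - 56*(-3))/(8*(-4 - 3))) + 10 = -3*(223 + 168)/(-7) + 10 = -3*(-1)*391/7 + 10 = -24*(-391/56) + 10 = 1173/7 + 10 = 1243/7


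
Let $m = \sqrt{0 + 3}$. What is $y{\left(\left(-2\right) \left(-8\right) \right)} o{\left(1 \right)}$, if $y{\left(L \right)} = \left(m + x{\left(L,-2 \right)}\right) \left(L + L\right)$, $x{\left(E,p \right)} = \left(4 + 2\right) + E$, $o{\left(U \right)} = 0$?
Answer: $0$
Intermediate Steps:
$m = \sqrt{3} \approx 1.732$
$x{\left(E,p \right)} = 6 + E$
$y{\left(L \right)} = 2 L \left(6 + L + \sqrt{3}\right)$ ($y{\left(L \right)} = \left(\sqrt{3} + \left(6 + L\right)\right) \left(L + L\right) = \left(6 + L + \sqrt{3}\right) 2 L = 2 L \left(6 + L + \sqrt{3}\right)$)
$y{\left(\left(-2\right) \left(-8\right) \right)} o{\left(1 \right)} = 2 \left(\left(-2\right) \left(-8\right)\right) \left(6 - -16 + \sqrt{3}\right) 0 = 2 \cdot 16 \left(6 + 16 + \sqrt{3}\right) 0 = 2 \cdot 16 \left(22 + \sqrt{3}\right) 0 = \left(704 + 32 \sqrt{3}\right) 0 = 0$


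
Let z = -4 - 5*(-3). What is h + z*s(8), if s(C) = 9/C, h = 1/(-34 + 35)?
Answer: 107/8 ≈ 13.375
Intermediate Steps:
z = 11 (z = -4 + 15 = 11)
h = 1 (h = 1/1 = 1)
h + z*s(8) = 1 + 11*(9/8) = 1 + 99/8 = 107/8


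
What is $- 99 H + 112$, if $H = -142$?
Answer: $14170$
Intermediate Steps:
$- 99 H + 112 = \left(-99\right) \left(-142\right) + 112 = 14058 + 112 = 14170$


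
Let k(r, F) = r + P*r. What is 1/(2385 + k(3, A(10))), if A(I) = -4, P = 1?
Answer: 1/2391 ≈ 0.00041824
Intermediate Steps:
k(r, F) = 2*r (k(r, F) = r + 1*r = r + r = 2*r)
1/(2385 + k(3, A(10))) = 1/(2385 + 2*3) = 1/(2385 + 6) = 1/2391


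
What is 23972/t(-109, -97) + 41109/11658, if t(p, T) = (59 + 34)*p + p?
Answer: 23622873/19907978 ≈ 1.1866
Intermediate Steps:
t(p, T) = 94*p (t(p, T) = 93*p + p = 94*p)
23972/t(-109, -97) + 41109/11658 = 23972/((94*(-109))) + 41109/11658 = 23972/(-10246) + 41109*(1/11658) = 23972*(-1/10246) + 13703/3886 = -11986/5123 + 13703/3886 = 23622873/19907978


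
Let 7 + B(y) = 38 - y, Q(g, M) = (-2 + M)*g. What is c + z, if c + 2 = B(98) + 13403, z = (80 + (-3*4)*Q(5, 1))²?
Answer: 32934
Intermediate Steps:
Q(g, M) = g*(-2 + M)
B(y) = 31 - y (B(y) = -7 + (38 - y) = 31 - y)
z = 19600 (z = (80 + (-3*4)*(5*(-2 + 1)))² = (80 - 60*(-1))² = (80 - 12*(-5))² = (80 + 60)² = 140² = 19600)
c = 13334 (c = -2 + ((31 - 1*98) + 13403) = -2 + ((31 - 98) + 13403) = -2 + (-67 + 13403) = -2 + 13336 = 13334)
c + z = 13334 + 19600 = 32934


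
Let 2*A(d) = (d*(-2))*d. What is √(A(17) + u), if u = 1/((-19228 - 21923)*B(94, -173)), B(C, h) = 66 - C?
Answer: I*√95921221259787/576114 ≈ 17.0*I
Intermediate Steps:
A(d) = -d² (A(d) = ((d*(-2))*d)/2 = ((-2*d)*d)/2 = (-2*d²)/2 = -d²)
u = 1/1152228 (u = 1/((-19228 - 21923)*(66 - 1*94)) = 1/((-41151)*(66 - 94)) = -1/41151/(-28) = -1/41151*(-1/28) = 1/1152228 ≈ 8.6788e-7)
√(A(17) + u) = √(-1*17² + 1/1152228) = √(-1*289 + 1/1152228) = √(-289 + 1/1152228) = √(-332993891/1152228) = I*√95921221259787/576114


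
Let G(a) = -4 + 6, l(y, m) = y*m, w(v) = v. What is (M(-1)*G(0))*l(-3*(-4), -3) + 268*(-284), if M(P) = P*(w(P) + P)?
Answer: -76256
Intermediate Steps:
l(y, m) = m*y
M(P) = 2*P**2 (M(P) = P*(P + P) = P*(2*P) = 2*P**2)
G(a) = 2
(M(-1)*G(0))*l(-3*(-4), -3) + 268*(-284) = ((2*(-1)**2)*2)*(-(-9)*(-4)) + 268*(-284) = ((2*1)*2)*(-3*12) - 76112 = (2*2)*(-36) - 76112 = 4*(-36) - 76112 = -144 - 76112 = -76256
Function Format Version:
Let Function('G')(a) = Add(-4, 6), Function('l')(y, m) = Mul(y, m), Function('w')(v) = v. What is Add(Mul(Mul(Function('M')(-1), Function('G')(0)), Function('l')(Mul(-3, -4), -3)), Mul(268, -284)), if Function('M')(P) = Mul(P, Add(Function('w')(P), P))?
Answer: -76256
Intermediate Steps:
Function('l')(y, m) = Mul(m, y)
Function('M')(P) = Mul(2, Pow(P, 2)) (Function('M')(P) = Mul(P, Add(P, P)) = Mul(P, Mul(2, P)) = Mul(2, Pow(P, 2)))
Function('G')(a) = 2
Add(Mul(Mul(Function('M')(-1), Function('G')(0)), Function('l')(Mul(-3, -4), -3)), Mul(268, -284)) = Add(Mul(Mul(Mul(2, Pow(-1, 2)), 2), Mul(-3, Mul(-3, -4))), Mul(268, -284)) = Add(Mul(Mul(Mul(2, 1), 2), Mul(-3, 12)), -76112) = Add(Mul(Mul(2, 2), -36), -76112) = Add(Mul(4, -36), -76112) = Add(-144, -76112) = -76256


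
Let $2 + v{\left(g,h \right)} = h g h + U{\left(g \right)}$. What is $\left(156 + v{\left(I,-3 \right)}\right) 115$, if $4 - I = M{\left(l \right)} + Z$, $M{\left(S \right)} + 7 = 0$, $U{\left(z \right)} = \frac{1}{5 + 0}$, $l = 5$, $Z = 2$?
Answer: $27048$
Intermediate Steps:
$U{\left(z \right)} = \frac{1}{5}$
$M{\left(S \right)} = -7$ ($M{\left(S \right)} = -7 + 0 = -7$)
$I = 9$ ($I = 4 - \left(-7 + 2\right) = 4 - -5 = 4 + 5 = 9$)
$v{\left(g,h \right)} = - \frac{9}{5} + g h^{2}$ ($v{\left(g,h \right)} = -2 + \left(h g h + \frac{1}{5}\right) = -2 + \left(g h h + \frac{1}{5}\right) = -2 + \left(g h^{2} + \frac{1}{5}\right) = -2 + \left(\frac{1}{5} + g h^{2}\right) = - \frac{9}{5} + g h^{2}$)
$\left(156 + v{\left(I,-3 \right)}\right) 115 = \left(156 - \left(\frac{9}{5} - 9 \left(-3\right)^{2}\right)\right) 115 = \left(156 + \left(- \frac{9}{5} + 9 \cdot 9\right)\right) 115 = \left(156 + \left(- \frac{9}{5} + 81\right)\right) 115 = \left(156 + \frac{396}{5}\right) 115 = \frac{1176}{5} \cdot 115 = 27048$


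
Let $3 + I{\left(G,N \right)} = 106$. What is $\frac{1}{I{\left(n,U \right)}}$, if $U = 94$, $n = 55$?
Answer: $\frac{1}{103} \approx 0.0097087$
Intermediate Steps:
$I{\left(G,N \right)} = 103$ ($I{\left(G,N \right)} = -3 + 106 = 103$)
$\frac{1}{I{\left(n,U \right)}} = \frac{1}{103}$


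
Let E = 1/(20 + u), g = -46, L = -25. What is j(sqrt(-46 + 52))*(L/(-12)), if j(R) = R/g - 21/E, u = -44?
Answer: 1050 - 25*sqrt(6)/552 ≈ 1049.9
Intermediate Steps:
E = -1/24 (E = 1/(20 - 44) = 1/(-24) = -1/24 ≈ -0.041667)
j(R) = 504 - R/46 (j(R) = R/(-46) - 21/(-1/24) = R*(-1/46) - 21*(-24) = -R/46 + 504 = 504 - R/46)
j(sqrt(-46 + 52))*(L/(-12)) = (504 - sqrt(-46 + 52)/46)*(-25/(-12)) = (504 - sqrt(6)/46)*(-25*(-1/12)) = (504 - sqrt(6)/46)*(25/12) = 1050 - 25*sqrt(6)/552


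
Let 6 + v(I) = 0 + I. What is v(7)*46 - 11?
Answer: 35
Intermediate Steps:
v(I) = -6 + I (v(I) = -6 + (0 + I) = -6 + I)
v(7)*46 - 11 = (-6 + 7)*46 - 11 = 1*46 - 11 = 46 - 11 = 35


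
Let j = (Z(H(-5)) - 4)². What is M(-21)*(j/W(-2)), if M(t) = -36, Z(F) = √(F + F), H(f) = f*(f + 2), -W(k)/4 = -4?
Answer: -207/2 + 18*√30 ≈ -4.9099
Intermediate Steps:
W(k) = 16 (W(k) = -4*(-4) = 16)
H(f) = f*(2 + f)
Z(F) = √2*√F (Z(F) = √(2*F) = √2*√F)
j = (-4 + √30)² (j = (√2*√(-5*(2 - 5)) - 4)² = (√2*√(-5*(-3)) - 4)² = (√2*√15 - 4)² = (√30 - 4)² = (-4 + √30)² ≈ 2.1822)
M(-21)*(j/W(-2)) = -36*(4 - √30)²/16 = -9*(4 - √30)²/4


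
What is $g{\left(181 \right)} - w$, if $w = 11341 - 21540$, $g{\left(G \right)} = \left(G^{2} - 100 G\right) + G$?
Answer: $25041$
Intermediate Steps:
$g{\left(G \right)} = G^{2} - 99 G$
$w = -10199$ ($w = 11341 - 21540 = -10199$)
$g{\left(181 \right)} - w = 181 \left(-99 + 181\right) - -10199 = 181 \cdot 82 + 10199 = 14842 + 10199 = 25041$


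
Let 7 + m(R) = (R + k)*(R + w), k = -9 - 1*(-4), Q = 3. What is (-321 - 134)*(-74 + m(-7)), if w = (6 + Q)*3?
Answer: 146055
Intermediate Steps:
k = -5 (k = -9 + 4 = -5)
w = 27 (w = (6 + 3)*3 = 9*3 = 27)
m(R) = -7 + (-5 + R)*(27 + R) (m(R) = -7 + (R - 5)*(R + 27) = -7 + (-5 + R)*(27 + R))
(-321 - 134)*(-74 + m(-7)) = (-321 - 134)*(-74 + (-142 + (-7)**2 + 22*(-7))) = -455*(-74 + (-142 + 49 - 154)) = -455*(-74 - 247) = -455*(-321) = 146055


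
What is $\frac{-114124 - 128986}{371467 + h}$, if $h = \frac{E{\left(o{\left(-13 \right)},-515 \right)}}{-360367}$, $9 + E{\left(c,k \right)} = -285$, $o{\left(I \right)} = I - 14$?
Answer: $- \frac{544154170}{831456203} \approx -0.65446$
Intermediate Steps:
$o{\left(I \right)} = -14 + I$
$E{\left(c,k \right)} = -294$ ($E{\left(c,k \right)} = -9 - 285 = -294$)
$h = \frac{42}{51481}$ ($h = - \frac{294}{-360367} = \left(-294\right) \left(- \frac{1}{360367}\right) = \frac{42}{51481} \approx 0.00081583$)
$\frac{-114124 - 128986}{371467 + h} = \frac{-114124 - 128986}{371467 + \frac{42}{51481}} = - \frac{243110}{\frac{19123492669}{51481}} = \left(-243110\right) \frac{51481}{19123492669} = - \frac{544154170}{831456203}$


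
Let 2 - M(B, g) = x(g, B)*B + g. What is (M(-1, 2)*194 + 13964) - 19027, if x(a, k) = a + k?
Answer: -4869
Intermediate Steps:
M(B, g) = 2 - g - B*(B + g) (M(B, g) = 2 - ((g + B)*B + g) = 2 - ((B + g)*B + g) = 2 - (B*(B + g) + g) = 2 - (g + B*(B + g)) = 2 + (-g - B*(B + g)) = 2 - g - B*(B + g))
(M(-1, 2)*194 + 13964) - 19027 = ((2 - 1*2 - 1*(-1)*(-1 + 2))*194 + 13964) - 19027 = ((2 - 2 - 1*(-1)*1)*194 + 13964) - 19027 = ((2 - 2 + 1)*194 + 13964) - 19027 = (1*194 + 13964) - 19027 = (194 + 13964) - 19027 = 14158 - 19027 = -4869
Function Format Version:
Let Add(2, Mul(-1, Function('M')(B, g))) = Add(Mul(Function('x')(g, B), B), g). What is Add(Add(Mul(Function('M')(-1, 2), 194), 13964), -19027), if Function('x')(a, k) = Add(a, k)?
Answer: -4869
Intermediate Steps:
Function('M')(B, g) = Add(2, Mul(-1, g), Mul(-1, B, Add(B, g))) (Function('M')(B, g) = Add(2, Mul(-1, Add(Mul(Add(g, B), B), g))) = Add(2, Mul(-1, Add(Mul(Add(B, g), B), g))) = Add(2, Mul(-1, Add(Mul(B, Add(B, g)), g))) = Add(2, Mul(-1, Add(g, Mul(B, Add(B, g))))) = Add(2, Add(Mul(-1, g), Mul(-1, B, Add(B, g)))) = Add(2, Mul(-1, g), Mul(-1, B, Add(B, g))))
Add(Add(Mul(Function('M')(-1, 2), 194), 13964), -19027) = Add(Add(Mul(Add(2, Mul(-1, 2), Mul(-1, -1, Add(-1, 2))), 194), 13964), -19027) = Add(Add(Mul(Add(2, -2, Mul(-1, -1, 1)), 194), 13964), -19027) = Add(Add(Mul(Add(2, -2, 1), 194), 13964), -19027) = Add(Add(Mul(1, 194), 13964), -19027) = Add(Add(194, 13964), -19027) = Add(14158, -19027) = -4869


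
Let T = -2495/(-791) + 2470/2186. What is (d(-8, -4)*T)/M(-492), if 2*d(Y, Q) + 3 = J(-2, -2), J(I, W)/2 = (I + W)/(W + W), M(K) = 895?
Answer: -370392/154756777 ≈ -0.0023934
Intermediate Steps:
J(I, W) = (I + W)/W (J(I, W) = 2*((I + W)/(W + W)) = 2*((I + W)/((2*W))) = 2*((I + W)*(1/(2*W))) = 2*((I + W)/(2*W)) = (I + W)/W)
d(Y, Q) = -½ (d(Y, Q) = -3/2 + ((-2 - 2)/(-2))/2 = -3/2 + (-½*(-4))/2 = -3/2 + (½)*2 = -3/2 + 1 = -½)
T = 3703920/864563 (T = -2495*(-1/791) + 2470*(1/2186) = 2495/791 + 1235/1093 = 3703920/864563 ≈ 4.2841)
(d(-8, -4)*T)/M(-492) = -½*3703920/864563/895 = -1851960/864563*1/895 = -370392/154756777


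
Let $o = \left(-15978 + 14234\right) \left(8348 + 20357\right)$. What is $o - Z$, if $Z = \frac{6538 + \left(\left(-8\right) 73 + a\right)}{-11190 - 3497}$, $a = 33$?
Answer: $- \frac{735253538253}{14687} \approx -5.0062 \cdot 10^{7}$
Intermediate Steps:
$Z = - \frac{5987}{14687}$ ($Z = \frac{6538 + \left(\left(-8\right) 73 + 33\right)}{-11190 - 3497} = \frac{6538 + \left(-584 + 33\right)}{-14687} = \left(6538 - 551\right) \left(- \frac{1}{14687}\right) = 5987 \left(- \frac{1}{14687}\right) = - \frac{5987}{14687} \approx -0.40764$)
$o = -50061520$ ($o = \left(-1744\right) 28705 = -50061520$)
$o - Z = -50061520 - - \frac{5987}{14687} = -50061520 + \frac{5987}{14687} = - \frac{735253538253}{14687}$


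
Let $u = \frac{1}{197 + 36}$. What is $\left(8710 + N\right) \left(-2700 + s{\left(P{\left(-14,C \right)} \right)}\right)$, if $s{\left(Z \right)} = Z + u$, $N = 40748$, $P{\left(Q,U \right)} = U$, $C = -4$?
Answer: $- \frac{31160073198}{233} \approx -1.3373 \cdot 10^{8}$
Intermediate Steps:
$u = \frac{1}{233} \approx 0.0042918$
$s{\left(Z \right)} = \frac{1}{233} + Z$ ($s{\left(Z \right)} = Z + \frac{1}{233} = \frac{1}{233} + Z$)
$\left(8710 + N\right) \left(-2700 + s{\left(P{\left(-14,C \right)} \right)}\right) = \left(8710 + 40748\right) \left(-2700 + \left(\frac{1}{233} - 4\right)\right) = 49458 \left(-2700 - \frac{931}{233}\right) = 49458 \left(- \frac{630031}{233}\right) = - \frac{31160073198}{233}$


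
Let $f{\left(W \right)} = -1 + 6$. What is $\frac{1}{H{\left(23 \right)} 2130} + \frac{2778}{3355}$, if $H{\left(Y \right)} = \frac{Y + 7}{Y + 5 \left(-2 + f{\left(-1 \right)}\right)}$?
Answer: $\frac{17764169}{21438450} \approx 0.82861$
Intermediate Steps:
$f{\left(W \right)} = 5$
$H{\left(Y \right)} = \frac{7 + Y}{15 + Y}$ ($H{\left(Y \right)} = \frac{Y + 7}{Y + 5 \left(-2 + 5\right)} = \frac{7 + Y}{Y + 5 \cdot 3} = \frac{7 + Y}{Y + 15} = \frac{7 + Y}{15 + Y}$)
$\frac{1}{H{\left(23 \right)} 2130} + \frac{2778}{3355} = \frac{1}{\frac{7 + 23}{15 + 23} \cdot 2130} + \frac{2778}{3355} = \frac{1}{\frac{1}{38} \cdot 30} \cdot \frac{1}{2130} + 2778 \cdot \frac{1}{3355} = \frac{1}{\frac{1}{38} \cdot 30} \cdot \frac{1}{2130} + \frac{2778}{3355} = \frac{1}{\frac{15}{19}} \cdot \frac{1}{2130} + \frac{2778}{3355} = \frac{19}{15} \cdot \frac{1}{2130} + \frac{2778}{3355} = \frac{19}{31950} + \frac{2778}{3355} = \frac{17764169}{21438450}$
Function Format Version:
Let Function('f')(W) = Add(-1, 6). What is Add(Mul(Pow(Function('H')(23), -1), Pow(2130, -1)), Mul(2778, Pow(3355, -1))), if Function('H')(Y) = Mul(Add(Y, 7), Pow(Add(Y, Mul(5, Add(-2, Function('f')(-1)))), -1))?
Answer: Rational(17764169, 21438450) ≈ 0.82861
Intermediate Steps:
Function('f')(W) = 5
Function('H')(Y) = Mul(Pow(Add(15, Y), -1), Add(7, Y)) (Function('H')(Y) = Mul(Add(Y, 7), Pow(Add(Y, Mul(5, Add(-2, 5))), -1)) = Mul(Add(7, Y), Pow(Add(Y, Mul(5, 3)), -1)) = Mul(Add(7, Y), Pow(Add(Y, 15), -1)) = Mul(Add(7, Y), Pow(Add(15, Y), -1)) = Mul(Pow(Add(15, Y), -1), Add(7, Y)))
Add(Mul(Pow(Function('H')(23), -1), Pow(2130, -1)), Mul(2778, Pow(3355, -1))) = Add(Mul(Pow(Mul(Pow(Add(15, 23), -1), Add(7, 23)), -1), Pow(2130, -1)), Mul(2778, Pow(3355, -1))) = Add(Mul(Pow(Mul(Pow(38, -1), 30), -1), Rational(1, 2130)), Mul(2778, Rational(1, 3355))) = Add(Mul(Pow(Mul(Rational(1, 38), 30), -1), Rational(1, 2130)), Rational(2778, 3355)) = Add(Mul(Pow(Rational(15, 19), -1), Rational(1, 2130)), Rational(2778, 3355)) = Add(Mul(Rational(19, 15), Rational(1, 2130)), Rational(2778, 3355)) = Add(Rational(19, 31950), Rational(2778, 3355)) = Rational(17764169, 21438450)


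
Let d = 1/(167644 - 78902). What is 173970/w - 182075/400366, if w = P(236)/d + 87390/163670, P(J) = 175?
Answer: -45139299938856335/101763854280910174 ≈ -0.44357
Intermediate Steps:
d = 1/88742 ≈ 1.1269e-5
w = 254177063689/16367 (w = 175/(1/88742) + 87390/163670 = 175*88742 + 87390*(1/163670) = 15529850 + 8739/16367 = 254177063689/16367 ≈ 1.5530e+7)
173970/w - 182075/400366 = 173970/(254177063689/16367) - 182075/400366 = 173970*(16367/254177063689) - 182075*1/400366 = 2847366990/254177063689 - 182075/400366 = -45139299938856335/101763854280910174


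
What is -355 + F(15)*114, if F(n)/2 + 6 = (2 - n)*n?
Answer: -46183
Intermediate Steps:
F(n) = -12 + 2*n*(2 - n) (F(n) = -12 + 2*((2 - n)*n) = -12 + 2*(n*(2 - n)) = -12 + 2*n*(2 - n))
-355 + F(15)*114 = -355 + (-12 - 2*15**2 + 4*15)*114 = -355 + (-12 - 2*225 + 60)*114 = -355 + (-12 - 450 + 60)*114 = -355 - 402*114 = -355 - 45828 = -46183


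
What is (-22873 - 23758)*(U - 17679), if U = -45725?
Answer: 2956591924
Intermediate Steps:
(-22873 - 23758)*(U - 17679) = (-22873 - 23758)*(-45725 - 17679) = -46631*(-63404) = 2956591924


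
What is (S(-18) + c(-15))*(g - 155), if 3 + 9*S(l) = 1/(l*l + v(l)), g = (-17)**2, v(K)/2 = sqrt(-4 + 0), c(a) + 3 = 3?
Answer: -1756807/39372 - 67*I/118116 ≈ -44.621 - 0.00056724*I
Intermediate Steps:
c(a) = 0 (c(a) = -3 + 3 = 0)
v(K) = 4*I (v(K) = 2*sqrt(-4 + 0) = 2*sqrt(-4) = 2*(2*I) = 4*I)
g = 289
S(l) = -1/3 + 1/(9*(l**2 + 4*I)) (S(l) = -1/3 + 1/(9*(l*l + 4*I)) = -1/3 + 1/(9*(l**2 + 4*I)))
(S(-18) + c(-15))*(g - 155) = ((1 - 12*I - 3*(-18)**2)/(9*((-18)**2 + 4*I)) + 0)*(289 - 155) = ((1 - 12*I - 3*324)/(9*(324 + 4*I)) + 0)*134 = (((324 - 4*I)/104992)*(1 - 12*I - 972)/9 + 0)*134 = (((324 - 4*I)/104992)*(-971 - 12*I)/9 + 0)*134 = ((-971 - 12*I)*(324 - 4*I)/944928 + 0)*134 = ((-971 - 12*I)*(324 - 4*I)/944928)*134 = 67*(-971 - 12*I)*(324 - 4*I)/472464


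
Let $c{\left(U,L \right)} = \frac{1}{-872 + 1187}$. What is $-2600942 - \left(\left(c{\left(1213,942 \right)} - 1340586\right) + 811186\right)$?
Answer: $- \frac{652535731}{315} \approx -2.0715 \cdot 10^{6}$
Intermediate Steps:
$c{\left(U,L \right)} = \frac{1}{315}$
$-2600942 - \left(\left(c{\left(1213,942 \right)} - 1340586\right) + 811186\right) = -2600942 - \left(\left(\frac{1}{315} - 1340586\right) + 811186\right) = -2600942 - \left(- \frac{422284589}{315} + 811186\right) = -2600942 - - \frac{166760999}{315} = -2600942 + \frac{166760999}{315} = - \frac{652535731}{315}$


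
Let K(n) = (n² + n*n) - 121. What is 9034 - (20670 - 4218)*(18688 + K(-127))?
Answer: -836163866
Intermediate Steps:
K(n) = -121 + 2*n² (K(n) = (n² + n²) - 121 = 2*n² - 121 = -121 + 2*n²)
9034 - (20670 - 4218)*(18688 + K(-127)) = 9034 - (20670 - 4218)*(18688 + (-121 + 2*(-127)²)) = 9034 - 16452*(18688 + (-121 + 2*16129)) = 9034 - 16452*(18688 + (-121 + 32258)) = 9034 - 16452*(18688 + 32137) = 9034 - 16452*50825 = 9034 - 1*836172900 = 9034 - 836172900 = -836163866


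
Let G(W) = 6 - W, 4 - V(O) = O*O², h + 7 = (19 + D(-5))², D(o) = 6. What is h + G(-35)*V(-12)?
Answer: 71630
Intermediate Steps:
h = 618 (h = -7 + (19 + 6)² = -7 + 25² = -7 + 625 = 618)
V(O) = 4 - O³ (V(O) = 4 - O*O² = 4 - O³)
h + G(-35)*V(-12) = 618 + (6 - 1*(-35))*(4 - 1*(-12)³) = 618 + (6 + 35)*(4 - 1*(-1728)) = 618 + 41*(4 + 1728) = 618 + 41*1732 = 618 + 71012 = 71630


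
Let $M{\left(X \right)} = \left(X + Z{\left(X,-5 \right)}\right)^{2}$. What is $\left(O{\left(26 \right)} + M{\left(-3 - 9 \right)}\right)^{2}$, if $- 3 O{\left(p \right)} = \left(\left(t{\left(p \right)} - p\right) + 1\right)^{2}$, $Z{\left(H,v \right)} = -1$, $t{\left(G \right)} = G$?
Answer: $\frac{256036}{9} \approx 28448.0$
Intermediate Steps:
$M{\left(X \right)} = \left(-1 + X\right)^{2}$ ($M{\left(X \right)} = \left(X - 1\right)^{2} = \left(-1 + X\right)^{2}$)
$O{\left(p \right)} = - \frac{1}{3}$ ($O{\left(p \right)} = - \frac{\left(\left(p - p\right) + 1\right)^{2}}{3} = - \frac{\left(0 + 1\right)^{2}}{3} = - \frac{1^{2}}{3} = \left(- \frac{1}{3}\right) 1 = - \frac{1}{3}$)
$\left(O{\left(26 \right)} + M{\left(-3 - 9 \right)}\right)^{2} = \left(- \frac{1}{3} + \left(-1 - 12\right)^{2}\right)^{2} = \left(- \frac{1}{3} + \left(-13\right)^{2}\right)^{2} = \left(- \frac{1}{3} + 169\right)^{2} = \left(\frac{506}{3}\right)^{2} = \frac{256036}{9}$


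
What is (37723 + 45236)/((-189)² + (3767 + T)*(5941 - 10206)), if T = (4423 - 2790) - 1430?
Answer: -82959/16896329 ≈ -0.0049099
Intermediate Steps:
T = 203 (T = 1633 - 1430 = 203)
(37723 + 45236)/((-189)² + (3767 + T)*(5941 - 10206)) = (37723 + 45236)/((-189)² + (3767 + 203)*(5941 - 10206)) = 82959/(35721 + 3970*(-4265)) = 82959/(35721 - 16932050) = 82959/(-16896329) = 82959*(-1/16896329) = -82959/16896329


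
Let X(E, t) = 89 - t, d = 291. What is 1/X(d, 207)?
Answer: -1/118 ≈ -0.0084746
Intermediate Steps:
1/X(d, 207) = 1/(89 - 1*207) = 1/(89 - 207) = 1/(-118) = -1/118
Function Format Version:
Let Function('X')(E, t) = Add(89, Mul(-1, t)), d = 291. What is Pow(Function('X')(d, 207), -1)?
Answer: Rational(-1, 118) ≈ -0.0084746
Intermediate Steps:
Pow(Function('X')(d, 207), -1) = Pow(Add(89, Mul(-1, 207)), -1) = Pow(Add(89, -207), -1) = Pow(-118, -1) = Rational(-1, 118)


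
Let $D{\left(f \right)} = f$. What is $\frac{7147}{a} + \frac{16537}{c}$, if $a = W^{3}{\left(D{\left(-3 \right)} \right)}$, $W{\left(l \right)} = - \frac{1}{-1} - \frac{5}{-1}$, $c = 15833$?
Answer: $\frac{116730443}{3419928} \approx 34.132$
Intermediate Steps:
$W{\left(l \right)} = 6$ ($W{\left(l \right)} = \left(-1\right) \left(-1\right) - -5 = 1 + 5 = 6$)
$a = 216$ ($a = 6^{3} = 216$)
$\frac{7147}{a} + \frac{16537}{c} = \frac{7147}{216} + \frac{16537}{15833} = \frac{116730443}{3419928}$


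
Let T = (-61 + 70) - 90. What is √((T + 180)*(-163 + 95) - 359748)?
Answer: 12*I*√2545 ≈ 605.38*I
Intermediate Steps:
T = -81 (T = 9 - 90 = -81)
√((T + 180)*(-163 + 95) - 359748) = √((-81 + 180)*(-163 + 95) - 359748) = √(99*(-68) - 359748) = √(-6732 - 359748) = √(-366480) = 12*I*√2545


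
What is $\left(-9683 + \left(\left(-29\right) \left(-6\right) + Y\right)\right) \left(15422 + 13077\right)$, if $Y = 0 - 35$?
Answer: $-271994456$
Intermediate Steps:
$Y = -35$ ($Y = 0 - 35 = -35$)
$\left(-9683 + \left(\left(-29\right) \left(-6\right) + Y\right)\right) \left(15422 + 13077\right) = \left(-9683 - -139\right) \left(15422 + 13077\right) = \left(-9683 + \left(174 - 35\right)\right) 28499 = \left(-9683 + 139\right) 28499 = \left(-9544\right) 28499 = -271994456$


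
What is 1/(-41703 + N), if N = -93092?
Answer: -1/134795 ≈ -7.4187e-6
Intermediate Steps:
1/(-41703 + N) = 1/(-41703 - 93092) = 1/(-134795) = -1/134795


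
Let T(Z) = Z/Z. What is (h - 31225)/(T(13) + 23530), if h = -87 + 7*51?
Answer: -30955/23531 ≈ -1.3155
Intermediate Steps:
h = 270 (h = -87 + 357 = 270)
T(Z) = 1
(h - 31225)/(T(13) + 23530) = (270 - 31225)/(1 + 23530) = -30955/23531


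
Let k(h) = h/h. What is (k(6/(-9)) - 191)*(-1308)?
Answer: 248520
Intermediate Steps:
k(h) = 1
(k(6/(-9)) - 191)*(-1308) = (1 - 191)*(-1308) = -190*(-1308) = 248520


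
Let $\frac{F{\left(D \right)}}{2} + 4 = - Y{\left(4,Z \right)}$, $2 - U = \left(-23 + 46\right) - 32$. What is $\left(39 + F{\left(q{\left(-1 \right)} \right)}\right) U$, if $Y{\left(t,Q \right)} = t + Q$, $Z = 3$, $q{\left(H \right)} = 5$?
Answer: $187$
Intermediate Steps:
$Y{\left(t,Q \right)} = Q + t$
$U = 11$ ($U = 2 - \left(\left(-23 + 46\right) - 32\right) = 2 - \left(23 - 32\right) = 2 - -9 = 2 + 9 = 11$)
$F{\left(D \right)} = -22$ ($F{\left(D \right)} = -8 + 2 \left(- (3 + 4)\right) = -8 + 2 \left(\left(-1\right) 7\right) = -8 + 2 \left(-7\right) = -8 - 14 = -22$)
$\left(39 + F{\left(q{\left(-1 \right)} \right)}\right) U = \left(39 - 22\right) 11 = 17 \cdot 11 = 187$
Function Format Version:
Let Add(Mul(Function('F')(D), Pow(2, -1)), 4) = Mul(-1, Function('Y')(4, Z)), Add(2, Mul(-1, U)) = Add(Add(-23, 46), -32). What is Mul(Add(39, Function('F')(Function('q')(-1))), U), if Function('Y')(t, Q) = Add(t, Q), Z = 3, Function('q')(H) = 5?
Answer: 187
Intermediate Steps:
Function('Y')(t, Q) = Add(Q, t)
U = 11 (U = Add(2, Mul(-1, Add(Add(-23, 46), -32))) = Add(2, Mul(-1, Add(23, -32))) = Add(2, Mul(-1, -9)) = Add(2, 9) = 11)
Function('F')(D) = -22 (Function('F')(D) = Add(-8, Mul(2, Mul(-1, Add(3, 4)))) = Add(-8, Mul(2, Mul(-1, 7))) = Add(-8, Mul(2, -7)) = Add(-8, -14) = -22)
Mul(Add(39, Function('F')(Function('q')(-1))), U) = Mul(Add(39, -22), 11) = Mul(17, 11) = 187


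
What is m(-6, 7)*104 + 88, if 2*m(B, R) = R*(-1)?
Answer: -276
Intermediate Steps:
m(B, R) = -R/2 (m(B, R) = (R*(-1))/2 = (-R)/2 = -R/2)
m(-6, 7)*104 + 88 = -½*7*104 + 88 = -7/2*104 + 88 = -364 + 88 = -276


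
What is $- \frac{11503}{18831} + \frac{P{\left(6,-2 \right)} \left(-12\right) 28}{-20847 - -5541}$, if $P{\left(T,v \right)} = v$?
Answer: $- \frac{31453225}{48037881} \approx -0.65476$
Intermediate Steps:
$- \frac{11503}{18831} + \frac{P{\left(6,-2 \right)} \left(-12\right) 28}{-20847 - -5541} = - \frac{11503}{18831} + \frac{\left(-2\right) \left(-12\right) 28}{-20847 - -5541} = \left(-11503\right) \frac{1}{18831} + \frac{24 \cdot 28}{-20847 + 5541} = - \frac{11503}{18831} + \frac{672}{-15306} = - \frac{11503}{18831} + 672 \left(- \frac{1}{15306}\right) = - \frac{11503}{18831} - \frac{112}{2551} = - \frac{31453225}{48037881}$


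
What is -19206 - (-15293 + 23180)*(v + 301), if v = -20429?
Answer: 158730330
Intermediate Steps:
-19206 - (-15293 + 23180)*(v + 301) = -19206 - (-15293 + 23180)*(-20429 + 301) = -19206 - 7887*(-20128) = -19206 - 1*(-158749536) = -19206 + 158749536 = 158730330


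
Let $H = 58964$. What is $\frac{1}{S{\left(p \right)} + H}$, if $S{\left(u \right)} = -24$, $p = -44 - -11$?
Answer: $\frac{1}{58940} \approx 1.6966 \cdot 10^{-5}$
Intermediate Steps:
$p = -33$ ($p = -44 + 11 = -33$)
$\frac{1}{S{\left(p \right)} + H} = \frac{1}{-24 + 58964} = \frac{1}{58940}$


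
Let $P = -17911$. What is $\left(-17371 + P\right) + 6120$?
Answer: $-29162$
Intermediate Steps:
$\left(-17371 + P\right) + 6120 = \left(-17371 - 17911\right) + 6120 = -35282 + 6120 = -29162$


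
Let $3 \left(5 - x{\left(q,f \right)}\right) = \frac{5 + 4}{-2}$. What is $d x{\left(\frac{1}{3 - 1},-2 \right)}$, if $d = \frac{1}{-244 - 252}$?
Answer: $- \frac{13}{992} \approx -0.013105$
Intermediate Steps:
$x{\left(q,f \right)} = \frac{13}{2}$ ($x{\left(q,f \right)} = 5 - \frac{\left(5 + 4\right) \frac{1}{-2}}{3} = 5 - \frac{9 \left(- \frac{1}{2}\right)}{3} = 5 - - \frac{3}{2} = 5 + \frac{3}{2} = \frac{13}{2}$)
$d = - \frac{1}{496}$ ($d = \frac{1}{-496} = - \frac{1}{496} \approx -0.0020161$)
$d x{\left(\frac{1}{3 - 1},-2 \right)} = \left(- \frac{1}{496}\right) \frac{13}{2} = - \frac{13}{992}$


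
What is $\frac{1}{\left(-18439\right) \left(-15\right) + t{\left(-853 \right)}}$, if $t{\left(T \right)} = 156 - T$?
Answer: $\frac{1}{277594} \approx 3.6024 \cdot 10^{-6}$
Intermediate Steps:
$\frac{1}{\left(-18439\right) \left(-15\right) + t{\left(-853 \right)}} = \frac{1}{\left(-18439\right) \left(-15\right) + \left(156 - -853\right)} = \frac{1}{276585 + \left(156 + 853\right)} = \frac{1}{276585 + 1009} = \frac{1}{277594}$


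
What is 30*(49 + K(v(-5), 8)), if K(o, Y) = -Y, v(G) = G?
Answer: 1230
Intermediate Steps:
30*(49 + K(v(-5), 8)) = 30*(49 - 1*8) = 30*(49 - 8) = 30*41 = 1230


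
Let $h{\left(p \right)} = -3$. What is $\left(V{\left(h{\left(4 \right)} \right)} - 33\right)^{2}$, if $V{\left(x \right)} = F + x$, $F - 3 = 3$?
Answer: $900$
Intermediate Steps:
$F = 6$ ($F = 3 + 3 = 6$)
$V{\left(x \right)} = 6 + x$
$\left(V{\left(h{\left(4 \right)} \right)} - 33\right)^{2} = \left(\left(6 - 3\right) - 33\right)^{2} = \left(3 - 33\right)^{2} = \left(-30\right)^{2} = 900$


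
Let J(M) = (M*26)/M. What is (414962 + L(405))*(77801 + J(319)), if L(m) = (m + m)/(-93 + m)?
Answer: 1679363380493/52 ≈ 3.2295e+10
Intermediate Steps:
J(M) = 26 (J(M) = (26*M)/M = 26)
L(m) = 2*m/(-93 + m) (L(m) = (2*m)/(-93 + m) = 2*m/(-93 + m))
(414962 + L(405))*(77801 + J(319)) = (414962 + 2*405/(-93 + 405))*(77801 + 26) = (414962 + 2*405/312)*77827 = (414962 + 2*405*(1/312))*77827 = (414962 + 135/52)*77827 = (21578159/52)*77827 = 1679363380493/52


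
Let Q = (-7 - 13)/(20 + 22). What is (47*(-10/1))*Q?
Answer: 4700/21 ≈ 223.81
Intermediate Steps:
Q = -10/21 (Q = -20/42 = -20*1/42 = -10/21 ≈ -0.47619)
(47*(-10/1))*Q = (47*(-10/1))*(-10/21) = (47*(-10*1))*(-10/21) = (47*(-10))*(-10/21) = -470*(-10/21) = 4700/21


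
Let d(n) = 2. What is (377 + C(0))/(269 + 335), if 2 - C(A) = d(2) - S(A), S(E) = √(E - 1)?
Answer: 377/604 + I/604 ≈ 0.62417 + 0.0016556*I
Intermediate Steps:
S(E) = √(-1 + E)
C(A) = √(-1 + A) (C(A) = 2 - (2 - √(-1 + A)) = 2 + (-2 + √(-1 + A)) = √(-1 + A))
(377 + C(0))/(269 + 335) = (377 + √(-1 + 0))/(269 + 335) = (377 + √(-1))/604 = (377 + I)*(1/604) = 377/604 + I/604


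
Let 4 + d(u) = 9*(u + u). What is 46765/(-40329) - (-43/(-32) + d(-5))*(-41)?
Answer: -4904091365/1290528 ≈ -3800.1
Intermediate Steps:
d(u) = -4 + 18*u (d(u) = -4 + 9*(u + u) = -4 + 9*(2*u) = -4 + 18*u)
46765/(-40329) - (-43/(-32) + d(-5))*(-41) = 46765/(-40329) - (-43/(-32) + (-4 + 18*(-5)))*(-41) = 46765*(-1/40329) - (-43*(-1/32) + (-4 - 90))*(-41) = -46765/40329 - (43/32 - 94)*(-41) = -46765/40329 - (-2965)*(-41)/32 = -46765/40329 - 1*121565/32 = -46765/40329 - 121565/32 = -4904091365/1290528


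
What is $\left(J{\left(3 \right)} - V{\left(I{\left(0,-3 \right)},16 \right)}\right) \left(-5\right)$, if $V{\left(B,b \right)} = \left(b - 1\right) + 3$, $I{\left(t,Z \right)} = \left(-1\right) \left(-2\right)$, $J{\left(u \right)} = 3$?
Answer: $75$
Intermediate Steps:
$I{\left(t,Z \right)} = 2$
$V{\left(B,b \right)} = 2 + b$ ($V{\left(B,b \right)} = \left(-1 + b\right) + 3 = 2 + b$)
$\left(J{\left(3 \right)} - V{\left(I{\left(0,-3 \right)},16 \right)}\right) \left(-5\right) = \left(3 - \left(2 + 16\right)\right) \left(-5\right) = \left(3 - 18\right) \left(-5\right) = \left(-15\right) \left(-5\right) = 75$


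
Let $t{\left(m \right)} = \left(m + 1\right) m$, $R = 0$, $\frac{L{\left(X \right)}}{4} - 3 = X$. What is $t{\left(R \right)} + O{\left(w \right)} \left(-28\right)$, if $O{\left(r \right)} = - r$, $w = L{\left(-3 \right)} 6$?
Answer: $0$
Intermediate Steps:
$L{\left(X \right)} = 12 + 4 X$
$t{\left(m \right)} = m \left(1 + m\right)$ ($t{\left(m \right)} = \left(1 + m\right) m = m \left(1 + m\right)$)
$w = 0$ ($w = \left(12 + 4 \left(-3\right)\right) 6 = \left(12 - 12\right) 6 = 0 \cdot 6 = 0$)
$t{\left(R \right)} + O{\left(w \right)} \left(-28\right) = 0 \left(1 + 0\right) + \left(-1\right) 0 \left(-28\right) = 0 \cdot 1 + 0 \left(-28\right) = 0 + 0 = 0$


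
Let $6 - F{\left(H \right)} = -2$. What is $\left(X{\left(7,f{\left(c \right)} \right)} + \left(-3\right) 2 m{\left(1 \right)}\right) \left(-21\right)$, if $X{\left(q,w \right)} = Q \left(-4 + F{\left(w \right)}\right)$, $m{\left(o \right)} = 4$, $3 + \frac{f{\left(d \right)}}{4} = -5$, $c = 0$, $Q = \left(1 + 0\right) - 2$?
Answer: $588$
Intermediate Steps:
$Q = -1$ ($Q = 1 - 2 = -1$)
$F{\left(H \right)} = 8$ ($F{\left(H \right)} = 6 - -2 = 6 + 2 = 8$)
$f{\left(d \right)} = -32$ ($f{\left(d \right)} = -12 + 4 \left(-5\right) = -12 - 20 = -32$)
$X{\left(q,w \right)} = -4$ ($X{\left(q,w \right)} = - (-4 + 8) = \left(-1\right) 4 = -4$)
$\left(X{\left(7,f{\left(c \right)} \right)} + \left(-3\right) 2 m{\left(1 \right)}\right) \left(-21\right) = \left(-4 + \left(-3\right) 2 \cdot 4\right) \left(-21\right) = \left(-4 - 24\right) \left(-21\right) = \left(-28\right) \left(-21\right) = 588$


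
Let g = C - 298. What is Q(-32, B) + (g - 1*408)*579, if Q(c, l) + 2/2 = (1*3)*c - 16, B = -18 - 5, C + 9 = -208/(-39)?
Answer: -411010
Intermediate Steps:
C = -11/3 (C = -9 - 208/(-39) = -9 - 208*(-1/39) = -9 + 16/3 = -11/3 ≈ -3.6667)
g = -905/3 (g = -11/3 - 298 = -905/3 ≈ -301.67)
B = -23
Q(c, l) = -17 + 3*c (Q(c, l) = -1 + ((1*3)*c - 16) = -1 + (3*c - 16) = -1 + (-16 + 3*c) = -17 + 3*c)
Q(-32, B) + (g - 1*408)*579 = (-17 + 3*(-32)) + (-905/3 - 1*408)*579 = (-17 - 96) + (-905/3 - 408)*579 = -113 - 2129/3*579 = -113 - 410897 = -411010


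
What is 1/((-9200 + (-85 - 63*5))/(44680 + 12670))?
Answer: -1147/192 ≈ -5.9740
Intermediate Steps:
1/((-9200 + (-85 - 63*5))/(44680 + 12670)) = 1/((-9200 + (-85 - 315))/57350) = 1/((-9200 - 400)*(1/57350)) = 1/(-9600*1/57350) = 1/(-192/1147) = -1147/192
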